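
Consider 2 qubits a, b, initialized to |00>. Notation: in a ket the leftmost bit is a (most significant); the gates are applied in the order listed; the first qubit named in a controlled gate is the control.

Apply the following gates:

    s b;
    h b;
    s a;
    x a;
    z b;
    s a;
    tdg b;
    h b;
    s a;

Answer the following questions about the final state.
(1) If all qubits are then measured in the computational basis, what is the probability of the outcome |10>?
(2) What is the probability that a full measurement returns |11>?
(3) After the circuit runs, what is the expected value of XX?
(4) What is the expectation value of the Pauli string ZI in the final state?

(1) A full measurement returns |10> with probability 1/2 - sqrt(2)/4.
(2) A full measurement returns |11> with probability sqrt(2)/4 + 1/2.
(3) The observable XX averages to 0.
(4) In the final state, ZI has expectation -1.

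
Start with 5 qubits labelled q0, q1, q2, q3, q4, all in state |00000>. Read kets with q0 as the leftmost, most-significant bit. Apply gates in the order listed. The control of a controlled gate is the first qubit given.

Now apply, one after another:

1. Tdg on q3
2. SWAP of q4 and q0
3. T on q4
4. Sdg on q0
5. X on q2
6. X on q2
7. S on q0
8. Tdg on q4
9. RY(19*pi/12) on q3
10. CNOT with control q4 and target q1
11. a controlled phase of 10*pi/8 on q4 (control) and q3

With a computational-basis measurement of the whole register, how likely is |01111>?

Outcome |01111> occurs with probability 0.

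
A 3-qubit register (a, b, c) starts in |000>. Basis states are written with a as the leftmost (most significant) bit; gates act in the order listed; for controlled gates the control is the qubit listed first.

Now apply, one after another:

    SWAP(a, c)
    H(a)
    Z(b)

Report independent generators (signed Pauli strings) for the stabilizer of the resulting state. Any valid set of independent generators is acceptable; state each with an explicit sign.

One valid set of independent stabilizer generators is +XII, +IZI, +IIZ (any independent generating set of the same group is equally correct).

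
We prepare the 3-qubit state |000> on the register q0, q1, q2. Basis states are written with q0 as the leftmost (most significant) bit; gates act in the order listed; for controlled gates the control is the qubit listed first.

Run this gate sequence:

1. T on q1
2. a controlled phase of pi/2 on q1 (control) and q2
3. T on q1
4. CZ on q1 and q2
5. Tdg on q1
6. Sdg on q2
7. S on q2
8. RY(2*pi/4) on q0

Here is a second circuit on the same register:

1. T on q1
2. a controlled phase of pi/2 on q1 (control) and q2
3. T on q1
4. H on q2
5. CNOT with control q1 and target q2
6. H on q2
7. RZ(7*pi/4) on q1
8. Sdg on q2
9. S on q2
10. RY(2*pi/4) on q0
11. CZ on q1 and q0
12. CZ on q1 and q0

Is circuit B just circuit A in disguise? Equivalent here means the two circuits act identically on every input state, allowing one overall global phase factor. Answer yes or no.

Yes — the two circuits implement the same unitary up to a global phase.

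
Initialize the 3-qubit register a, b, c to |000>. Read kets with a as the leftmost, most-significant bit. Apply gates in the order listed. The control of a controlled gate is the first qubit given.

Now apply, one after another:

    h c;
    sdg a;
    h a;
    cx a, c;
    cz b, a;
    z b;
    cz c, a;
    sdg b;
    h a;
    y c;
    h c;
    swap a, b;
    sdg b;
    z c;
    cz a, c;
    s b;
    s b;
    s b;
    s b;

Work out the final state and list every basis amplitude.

The resulting statevector has amplitude I/2 on |000>, I/2 on |001>, -1/2 on |010>, 1/2 on |011>, 0 on |100>, 0 on |101>, 0 on |110>, 0 on |111>. Key observation: steps 16-19 multiply out to the identity, so the circuit reduces to the remaining gates.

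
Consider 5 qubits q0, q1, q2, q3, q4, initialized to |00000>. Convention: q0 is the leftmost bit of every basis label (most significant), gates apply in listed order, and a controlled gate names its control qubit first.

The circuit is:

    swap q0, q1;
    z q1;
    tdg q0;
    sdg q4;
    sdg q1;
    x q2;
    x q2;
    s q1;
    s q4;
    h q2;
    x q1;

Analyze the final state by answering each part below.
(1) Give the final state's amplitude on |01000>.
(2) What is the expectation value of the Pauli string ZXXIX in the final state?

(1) The final state's coefficient on |01000> equals sqrt(2)/2. Key observation: steps 4-9 multiply out to the identity, so the circuit reduces to the remaining gates.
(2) The observable ZXXIX averages to 0.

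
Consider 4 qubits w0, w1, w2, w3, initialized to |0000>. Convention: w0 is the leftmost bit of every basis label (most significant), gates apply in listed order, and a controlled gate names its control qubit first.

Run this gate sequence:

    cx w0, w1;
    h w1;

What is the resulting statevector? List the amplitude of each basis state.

The final amplitudes are sqrt(2)/2 on |0000>, sqrt(2)/2 on |0100>, and 0 on every other basis state.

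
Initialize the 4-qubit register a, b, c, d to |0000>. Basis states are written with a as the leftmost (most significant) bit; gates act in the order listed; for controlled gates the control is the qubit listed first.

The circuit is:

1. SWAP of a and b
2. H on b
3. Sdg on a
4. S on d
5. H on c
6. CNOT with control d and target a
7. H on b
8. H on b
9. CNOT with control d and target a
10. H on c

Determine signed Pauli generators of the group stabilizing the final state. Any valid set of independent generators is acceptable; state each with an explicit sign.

One valid set of independent stabilizer generators is +IXII, +ZIII, +IIZI, +IIIZ (any independent generating set of the same group is equally correct). Key observation: steps 5-10 multiply out to the identity, so the circuit reduces to the remaining gates.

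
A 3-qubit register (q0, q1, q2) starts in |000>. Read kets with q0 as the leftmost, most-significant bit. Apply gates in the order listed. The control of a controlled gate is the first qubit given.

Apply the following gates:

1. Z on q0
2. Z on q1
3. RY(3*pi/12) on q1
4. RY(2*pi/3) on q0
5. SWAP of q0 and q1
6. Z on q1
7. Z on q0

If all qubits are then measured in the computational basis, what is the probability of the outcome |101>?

The probability of measuring |101> is 0.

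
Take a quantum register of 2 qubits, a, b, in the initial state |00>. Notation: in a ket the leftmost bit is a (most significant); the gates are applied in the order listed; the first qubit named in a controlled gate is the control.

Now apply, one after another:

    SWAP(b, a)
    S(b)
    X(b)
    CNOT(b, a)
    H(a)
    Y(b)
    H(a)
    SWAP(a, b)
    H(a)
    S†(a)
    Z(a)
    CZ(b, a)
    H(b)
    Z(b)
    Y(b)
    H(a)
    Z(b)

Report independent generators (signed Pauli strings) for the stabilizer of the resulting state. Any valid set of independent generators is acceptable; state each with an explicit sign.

The stabilizer group can be generated by +YI, +IX, among other valid generating sets.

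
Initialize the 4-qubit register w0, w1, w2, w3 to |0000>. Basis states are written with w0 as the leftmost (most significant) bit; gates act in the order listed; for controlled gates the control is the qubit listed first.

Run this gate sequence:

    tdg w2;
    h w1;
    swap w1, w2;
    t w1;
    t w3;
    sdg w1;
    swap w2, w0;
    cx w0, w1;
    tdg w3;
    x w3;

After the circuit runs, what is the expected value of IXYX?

The expectation value of IXYX is 0.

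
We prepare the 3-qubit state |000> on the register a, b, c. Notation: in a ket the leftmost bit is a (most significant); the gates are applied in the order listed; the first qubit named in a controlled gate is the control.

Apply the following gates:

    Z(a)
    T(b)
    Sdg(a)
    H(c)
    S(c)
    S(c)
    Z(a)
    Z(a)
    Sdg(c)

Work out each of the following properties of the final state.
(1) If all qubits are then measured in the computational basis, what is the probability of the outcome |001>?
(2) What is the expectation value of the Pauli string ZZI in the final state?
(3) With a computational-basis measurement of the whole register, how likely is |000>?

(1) The probability of measuring |001> is 1/2. Key observation: gates 6-9 undo each other exactly, leaving only the rest of the circuit to track.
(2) In the final state, ZZI has expectation 1.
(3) Outcome |000> occurs with probability 1/2.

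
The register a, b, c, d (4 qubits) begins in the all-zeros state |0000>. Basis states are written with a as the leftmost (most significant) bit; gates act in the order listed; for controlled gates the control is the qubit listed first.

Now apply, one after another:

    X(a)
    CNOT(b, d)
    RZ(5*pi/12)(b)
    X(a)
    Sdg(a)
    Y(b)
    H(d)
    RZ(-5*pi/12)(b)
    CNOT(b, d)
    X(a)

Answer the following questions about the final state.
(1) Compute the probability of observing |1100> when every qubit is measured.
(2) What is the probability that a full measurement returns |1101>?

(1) Outcome |1100> occurs with probability 1/2.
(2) Outcome |1101> occurs with probability 1/2.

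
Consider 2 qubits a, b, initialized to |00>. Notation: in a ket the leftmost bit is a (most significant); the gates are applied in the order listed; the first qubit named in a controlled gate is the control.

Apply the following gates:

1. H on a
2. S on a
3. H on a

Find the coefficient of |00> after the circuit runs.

|00> carries amplitude 1/2 + I/2 in the final state.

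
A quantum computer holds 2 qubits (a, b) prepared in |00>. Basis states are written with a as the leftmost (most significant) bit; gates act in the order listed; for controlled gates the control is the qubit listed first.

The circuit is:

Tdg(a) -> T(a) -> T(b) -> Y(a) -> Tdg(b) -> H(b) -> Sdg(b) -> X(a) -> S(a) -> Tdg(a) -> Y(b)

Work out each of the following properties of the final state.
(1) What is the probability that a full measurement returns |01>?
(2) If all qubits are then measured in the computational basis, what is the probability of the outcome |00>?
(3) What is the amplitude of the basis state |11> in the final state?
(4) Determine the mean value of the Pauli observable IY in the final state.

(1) The probability of measuring |01> is 1/2.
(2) A full measurement returns |00> with probability 1/2.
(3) |11> carries amplitude 0 in the final state.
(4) The observable IY averages to -1.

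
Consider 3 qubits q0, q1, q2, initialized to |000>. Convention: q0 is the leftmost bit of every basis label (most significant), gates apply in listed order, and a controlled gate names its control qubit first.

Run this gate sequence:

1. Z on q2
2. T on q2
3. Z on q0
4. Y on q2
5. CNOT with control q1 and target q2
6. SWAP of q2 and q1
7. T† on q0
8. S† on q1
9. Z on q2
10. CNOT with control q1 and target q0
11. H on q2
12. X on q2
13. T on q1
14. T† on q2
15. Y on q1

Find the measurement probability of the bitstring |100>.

A full measurement returns |100> with probability 1/2.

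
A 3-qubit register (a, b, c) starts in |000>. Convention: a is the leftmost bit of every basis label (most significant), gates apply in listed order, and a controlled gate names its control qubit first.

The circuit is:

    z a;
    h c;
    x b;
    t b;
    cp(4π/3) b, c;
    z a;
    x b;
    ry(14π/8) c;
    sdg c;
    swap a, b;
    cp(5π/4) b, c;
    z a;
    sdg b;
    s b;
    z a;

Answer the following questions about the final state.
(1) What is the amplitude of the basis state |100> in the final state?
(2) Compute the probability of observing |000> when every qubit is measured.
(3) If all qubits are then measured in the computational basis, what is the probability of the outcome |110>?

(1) The amplitude on |100> is 0. Key observation: the block from step 12 through step 15 cancels to the identity and can be dropped.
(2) Outcome |000> occurs with probability 1/2 - sqrt(2)/8.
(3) The probability of measuring |110> is 0.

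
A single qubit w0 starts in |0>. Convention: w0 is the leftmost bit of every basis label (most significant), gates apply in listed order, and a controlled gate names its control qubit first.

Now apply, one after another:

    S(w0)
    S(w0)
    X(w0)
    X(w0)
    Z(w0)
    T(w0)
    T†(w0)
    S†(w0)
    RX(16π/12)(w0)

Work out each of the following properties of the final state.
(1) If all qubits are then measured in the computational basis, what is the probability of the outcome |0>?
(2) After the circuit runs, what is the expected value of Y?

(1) Outcome |0> occurs with probability 1/4. Key observation: the block from step 3 through step 4 cancels to the identity and can be dropped.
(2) The expectation value of Y is sqrt(3)/2.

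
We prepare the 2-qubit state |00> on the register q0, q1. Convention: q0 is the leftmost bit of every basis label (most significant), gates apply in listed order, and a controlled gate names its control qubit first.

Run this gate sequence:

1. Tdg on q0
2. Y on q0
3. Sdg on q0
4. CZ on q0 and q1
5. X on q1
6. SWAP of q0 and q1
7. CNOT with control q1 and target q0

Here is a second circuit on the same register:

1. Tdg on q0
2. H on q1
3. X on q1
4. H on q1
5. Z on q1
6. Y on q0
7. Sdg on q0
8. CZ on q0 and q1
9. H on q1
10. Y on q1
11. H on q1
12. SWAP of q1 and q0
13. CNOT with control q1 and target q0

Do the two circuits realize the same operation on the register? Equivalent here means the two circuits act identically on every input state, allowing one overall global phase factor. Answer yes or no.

No — the two circuits implement different unitaries, even allowing a global phase.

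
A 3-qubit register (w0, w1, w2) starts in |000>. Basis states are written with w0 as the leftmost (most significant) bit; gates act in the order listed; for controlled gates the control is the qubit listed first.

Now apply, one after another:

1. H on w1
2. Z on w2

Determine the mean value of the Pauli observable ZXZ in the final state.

In the final state, ZXZ has expectation 1.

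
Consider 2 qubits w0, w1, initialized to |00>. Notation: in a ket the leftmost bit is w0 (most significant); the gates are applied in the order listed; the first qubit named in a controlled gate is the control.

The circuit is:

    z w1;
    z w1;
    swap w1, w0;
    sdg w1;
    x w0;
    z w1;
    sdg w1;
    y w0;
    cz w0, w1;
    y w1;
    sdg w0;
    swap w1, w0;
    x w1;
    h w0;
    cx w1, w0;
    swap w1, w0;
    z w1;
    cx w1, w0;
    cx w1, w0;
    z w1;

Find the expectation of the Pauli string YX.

The observable YX averages to 0. Key observation: the block from step 17 through step 20 cancels to the identity and can be dropped.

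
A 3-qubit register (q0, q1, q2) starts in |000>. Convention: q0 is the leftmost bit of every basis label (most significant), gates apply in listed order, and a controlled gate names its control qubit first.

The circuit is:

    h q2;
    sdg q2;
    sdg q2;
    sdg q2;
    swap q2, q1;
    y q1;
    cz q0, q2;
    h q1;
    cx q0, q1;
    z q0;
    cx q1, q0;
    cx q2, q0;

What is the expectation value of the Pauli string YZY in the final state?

The observable YZY averages to 0.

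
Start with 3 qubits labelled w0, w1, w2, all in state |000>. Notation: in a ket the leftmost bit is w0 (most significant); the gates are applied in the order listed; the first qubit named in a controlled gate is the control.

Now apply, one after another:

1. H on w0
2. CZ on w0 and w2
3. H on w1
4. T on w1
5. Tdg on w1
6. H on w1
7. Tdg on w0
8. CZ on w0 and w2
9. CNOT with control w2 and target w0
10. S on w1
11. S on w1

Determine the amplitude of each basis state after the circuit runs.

The final amplitudes are sqrt(2)/2 on |000>, -sqrt(2)*exp(3*I*pi/4)/2 on |100>, and 0 on every other basis state. Key observation: steps 3-6 multiply out to the identity, so the circuit reduces to the remaining gates.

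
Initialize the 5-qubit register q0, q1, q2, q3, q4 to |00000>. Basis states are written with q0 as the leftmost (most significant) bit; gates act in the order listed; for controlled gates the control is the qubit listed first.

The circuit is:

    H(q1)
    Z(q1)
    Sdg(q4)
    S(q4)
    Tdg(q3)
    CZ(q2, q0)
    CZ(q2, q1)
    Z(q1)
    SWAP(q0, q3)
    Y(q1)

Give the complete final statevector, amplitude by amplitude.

The final amplitudes are -sqrt(2)*I/2 on |00000>, sqrt(2)*I/2 on |01000>, and 0 on every other basis state.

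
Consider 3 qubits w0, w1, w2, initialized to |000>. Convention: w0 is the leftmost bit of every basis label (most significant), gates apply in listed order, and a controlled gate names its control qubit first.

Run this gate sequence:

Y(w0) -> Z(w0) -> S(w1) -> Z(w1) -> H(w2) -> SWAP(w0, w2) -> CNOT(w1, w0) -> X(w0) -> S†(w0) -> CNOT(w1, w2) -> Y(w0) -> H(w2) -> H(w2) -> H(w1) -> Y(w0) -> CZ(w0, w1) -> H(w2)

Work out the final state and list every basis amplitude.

The resulting statevector has amplitude -sqrt(2)*I/4 on |000>, sqrt(2)*I/4 on |001>, -sqrt(2)*I/4 on |010>, sqrt(2)*I/4 on |011>, -sqrt(2)/4 on |100>, sqrt(2)/4 on |101>, sqrt(2)/4 on |110>, -sqrt(2)/4 on |111>.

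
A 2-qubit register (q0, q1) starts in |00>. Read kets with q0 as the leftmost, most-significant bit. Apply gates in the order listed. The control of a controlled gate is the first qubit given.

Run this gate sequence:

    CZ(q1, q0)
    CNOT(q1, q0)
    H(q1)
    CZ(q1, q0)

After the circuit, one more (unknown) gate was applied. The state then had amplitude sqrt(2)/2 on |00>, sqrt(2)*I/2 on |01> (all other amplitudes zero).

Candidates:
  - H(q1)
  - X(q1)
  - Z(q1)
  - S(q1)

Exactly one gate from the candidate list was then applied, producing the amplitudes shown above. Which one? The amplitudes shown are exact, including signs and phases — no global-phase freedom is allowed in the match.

It was S(q1) that produced the state shown.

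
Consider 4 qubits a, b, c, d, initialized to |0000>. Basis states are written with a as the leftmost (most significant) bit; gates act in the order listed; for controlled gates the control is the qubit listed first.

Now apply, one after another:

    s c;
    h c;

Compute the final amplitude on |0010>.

|0010> carries amplitude sqrt(2)/2 in the final state.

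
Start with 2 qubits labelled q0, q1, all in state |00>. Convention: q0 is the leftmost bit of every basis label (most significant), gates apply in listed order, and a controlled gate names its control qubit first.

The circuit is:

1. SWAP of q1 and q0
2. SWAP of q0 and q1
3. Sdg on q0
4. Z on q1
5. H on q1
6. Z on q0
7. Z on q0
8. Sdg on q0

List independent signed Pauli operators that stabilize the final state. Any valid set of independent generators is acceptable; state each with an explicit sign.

The stabilizer group can be generated by +IX, +ZI, among other valid generating sets.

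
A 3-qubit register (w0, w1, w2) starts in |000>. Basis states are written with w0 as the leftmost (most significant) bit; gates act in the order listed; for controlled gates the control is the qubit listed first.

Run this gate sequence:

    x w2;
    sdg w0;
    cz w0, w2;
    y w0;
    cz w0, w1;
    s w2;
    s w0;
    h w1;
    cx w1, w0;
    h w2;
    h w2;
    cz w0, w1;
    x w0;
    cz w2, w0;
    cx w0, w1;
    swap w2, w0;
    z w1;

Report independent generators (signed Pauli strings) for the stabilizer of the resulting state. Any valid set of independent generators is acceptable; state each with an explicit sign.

The stabilizer group can be generated by -IIX, -ZII, +IZI, among other valid generating sets.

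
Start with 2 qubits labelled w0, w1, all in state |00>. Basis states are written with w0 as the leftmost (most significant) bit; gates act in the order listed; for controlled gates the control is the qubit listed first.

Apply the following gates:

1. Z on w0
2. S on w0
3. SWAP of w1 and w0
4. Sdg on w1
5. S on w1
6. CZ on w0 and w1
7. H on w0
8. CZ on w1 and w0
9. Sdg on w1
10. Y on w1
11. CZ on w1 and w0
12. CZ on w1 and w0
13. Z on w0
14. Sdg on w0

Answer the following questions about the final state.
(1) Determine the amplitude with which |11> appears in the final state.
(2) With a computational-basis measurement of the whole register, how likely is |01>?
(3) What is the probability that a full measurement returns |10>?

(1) The amplitude on |11> is -sqrt(2)/2.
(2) The probability of measuring |01> is 1/2.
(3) Outcome |10> occurs with probability 0.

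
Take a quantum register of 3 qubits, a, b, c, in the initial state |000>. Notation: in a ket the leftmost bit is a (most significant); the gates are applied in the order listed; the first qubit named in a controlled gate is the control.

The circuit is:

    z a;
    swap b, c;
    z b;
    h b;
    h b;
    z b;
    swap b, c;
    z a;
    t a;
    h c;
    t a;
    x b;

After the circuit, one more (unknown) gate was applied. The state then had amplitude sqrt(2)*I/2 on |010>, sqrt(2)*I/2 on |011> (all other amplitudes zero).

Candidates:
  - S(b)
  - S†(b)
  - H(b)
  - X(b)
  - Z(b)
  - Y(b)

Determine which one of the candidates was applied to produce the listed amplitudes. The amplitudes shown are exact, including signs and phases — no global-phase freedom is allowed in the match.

The applied gate was S(b). Key observation: steps 1-8 multiply out to the identity, so the circuit reduces to the remaining gates.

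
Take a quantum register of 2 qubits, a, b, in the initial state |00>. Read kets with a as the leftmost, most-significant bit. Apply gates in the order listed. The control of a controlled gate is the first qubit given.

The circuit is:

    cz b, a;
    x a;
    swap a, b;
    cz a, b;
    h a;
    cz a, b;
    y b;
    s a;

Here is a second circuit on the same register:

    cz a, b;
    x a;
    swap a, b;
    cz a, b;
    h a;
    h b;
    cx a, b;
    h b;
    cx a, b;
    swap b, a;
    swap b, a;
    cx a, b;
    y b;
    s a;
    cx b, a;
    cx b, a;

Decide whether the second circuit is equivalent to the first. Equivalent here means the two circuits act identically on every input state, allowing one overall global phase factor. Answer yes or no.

Yes, they are equivalent — the unitaries differ by at most a global phase.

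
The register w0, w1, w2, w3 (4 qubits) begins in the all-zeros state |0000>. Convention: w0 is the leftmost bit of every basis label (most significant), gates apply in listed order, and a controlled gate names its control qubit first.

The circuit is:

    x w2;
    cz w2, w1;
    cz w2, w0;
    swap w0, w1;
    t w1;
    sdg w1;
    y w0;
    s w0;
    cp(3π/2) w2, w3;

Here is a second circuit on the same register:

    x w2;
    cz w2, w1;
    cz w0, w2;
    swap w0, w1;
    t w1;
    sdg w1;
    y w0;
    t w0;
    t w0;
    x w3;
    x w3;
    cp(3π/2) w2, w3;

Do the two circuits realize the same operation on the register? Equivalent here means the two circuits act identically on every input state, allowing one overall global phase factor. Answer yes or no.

Yes — the two circuits implement the same unitary up to a global phase.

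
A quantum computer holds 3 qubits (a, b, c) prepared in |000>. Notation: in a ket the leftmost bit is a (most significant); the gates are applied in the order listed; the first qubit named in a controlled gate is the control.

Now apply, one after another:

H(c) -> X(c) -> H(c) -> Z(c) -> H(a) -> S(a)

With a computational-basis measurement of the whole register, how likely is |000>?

A full measurement returns |000> with probability 1/2. Key observation: steps 1-4 multiply out to the identity, so the circuit reduces to the remaining gates.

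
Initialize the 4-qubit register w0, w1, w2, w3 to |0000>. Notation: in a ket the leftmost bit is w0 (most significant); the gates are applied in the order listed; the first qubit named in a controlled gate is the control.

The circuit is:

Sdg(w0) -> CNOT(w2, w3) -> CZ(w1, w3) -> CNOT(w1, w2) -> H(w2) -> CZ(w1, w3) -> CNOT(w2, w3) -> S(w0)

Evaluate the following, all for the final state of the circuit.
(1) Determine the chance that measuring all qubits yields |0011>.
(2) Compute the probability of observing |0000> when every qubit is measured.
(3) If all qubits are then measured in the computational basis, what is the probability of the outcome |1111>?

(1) A full measurement returns |0011> with probability 1/2.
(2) Outcome |0000> occurs with probability 1/2.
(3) Outcome |1111> occurs with probability 0.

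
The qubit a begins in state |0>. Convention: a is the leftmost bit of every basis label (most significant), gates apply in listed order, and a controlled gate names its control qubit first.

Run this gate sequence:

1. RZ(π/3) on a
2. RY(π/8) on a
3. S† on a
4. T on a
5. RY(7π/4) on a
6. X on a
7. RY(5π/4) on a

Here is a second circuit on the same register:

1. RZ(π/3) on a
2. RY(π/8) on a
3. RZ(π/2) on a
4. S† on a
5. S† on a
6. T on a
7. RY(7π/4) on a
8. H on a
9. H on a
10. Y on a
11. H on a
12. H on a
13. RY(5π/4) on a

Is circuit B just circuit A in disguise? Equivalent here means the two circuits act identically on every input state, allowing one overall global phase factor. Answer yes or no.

No — the two circuits implement different unitaries, even allowing a global phase.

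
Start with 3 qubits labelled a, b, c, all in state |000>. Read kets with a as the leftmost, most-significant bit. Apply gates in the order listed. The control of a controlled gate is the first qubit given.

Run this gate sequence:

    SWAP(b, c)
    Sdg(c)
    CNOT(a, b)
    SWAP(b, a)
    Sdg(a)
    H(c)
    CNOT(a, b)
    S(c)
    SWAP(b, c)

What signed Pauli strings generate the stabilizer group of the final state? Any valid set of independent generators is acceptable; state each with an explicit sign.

The stabilizer group can be generated by +IYI, +ZII, +IIZ, among other valid generating sets.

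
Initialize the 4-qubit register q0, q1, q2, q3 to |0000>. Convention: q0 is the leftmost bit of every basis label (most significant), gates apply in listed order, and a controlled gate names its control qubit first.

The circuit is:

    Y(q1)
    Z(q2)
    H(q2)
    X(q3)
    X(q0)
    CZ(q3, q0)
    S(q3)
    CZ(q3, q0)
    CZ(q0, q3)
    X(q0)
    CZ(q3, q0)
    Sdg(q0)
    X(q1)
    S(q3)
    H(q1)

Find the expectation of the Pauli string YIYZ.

In the final state, YIYZ has expectation 0.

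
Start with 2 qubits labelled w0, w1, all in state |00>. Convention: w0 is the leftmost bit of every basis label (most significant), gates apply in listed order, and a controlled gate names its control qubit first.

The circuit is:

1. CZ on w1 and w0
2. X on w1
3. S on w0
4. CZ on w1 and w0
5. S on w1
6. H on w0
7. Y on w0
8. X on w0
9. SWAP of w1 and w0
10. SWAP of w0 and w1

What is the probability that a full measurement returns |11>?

The probability of measuring |11> is 1/2.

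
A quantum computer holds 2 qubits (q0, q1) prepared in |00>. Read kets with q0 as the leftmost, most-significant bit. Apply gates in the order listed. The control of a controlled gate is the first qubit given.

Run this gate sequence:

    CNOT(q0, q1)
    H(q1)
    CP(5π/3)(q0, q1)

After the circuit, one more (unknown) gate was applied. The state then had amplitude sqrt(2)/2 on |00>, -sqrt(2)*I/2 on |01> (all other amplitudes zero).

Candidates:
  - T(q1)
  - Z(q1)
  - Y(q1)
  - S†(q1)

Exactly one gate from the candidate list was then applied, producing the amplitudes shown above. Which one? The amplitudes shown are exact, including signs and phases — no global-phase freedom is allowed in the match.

It was S†(q1) that produced the state shown.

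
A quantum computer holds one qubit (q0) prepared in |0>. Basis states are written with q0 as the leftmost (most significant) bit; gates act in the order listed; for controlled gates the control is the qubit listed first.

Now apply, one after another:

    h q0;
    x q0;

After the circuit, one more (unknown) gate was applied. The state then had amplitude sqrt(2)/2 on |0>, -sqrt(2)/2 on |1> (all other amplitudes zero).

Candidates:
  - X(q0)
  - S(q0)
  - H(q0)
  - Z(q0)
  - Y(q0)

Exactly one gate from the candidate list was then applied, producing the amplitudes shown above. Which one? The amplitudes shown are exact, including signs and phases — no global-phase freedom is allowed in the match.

It was Z(q0) that produced the state shown.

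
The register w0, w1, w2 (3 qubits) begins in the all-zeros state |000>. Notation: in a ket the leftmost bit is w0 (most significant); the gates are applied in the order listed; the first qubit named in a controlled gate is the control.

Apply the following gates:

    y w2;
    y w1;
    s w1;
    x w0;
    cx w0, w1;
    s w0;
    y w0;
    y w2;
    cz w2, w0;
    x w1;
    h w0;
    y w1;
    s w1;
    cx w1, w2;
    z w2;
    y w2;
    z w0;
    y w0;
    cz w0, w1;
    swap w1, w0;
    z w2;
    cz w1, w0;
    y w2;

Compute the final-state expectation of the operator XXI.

The observable XXI averages to 0.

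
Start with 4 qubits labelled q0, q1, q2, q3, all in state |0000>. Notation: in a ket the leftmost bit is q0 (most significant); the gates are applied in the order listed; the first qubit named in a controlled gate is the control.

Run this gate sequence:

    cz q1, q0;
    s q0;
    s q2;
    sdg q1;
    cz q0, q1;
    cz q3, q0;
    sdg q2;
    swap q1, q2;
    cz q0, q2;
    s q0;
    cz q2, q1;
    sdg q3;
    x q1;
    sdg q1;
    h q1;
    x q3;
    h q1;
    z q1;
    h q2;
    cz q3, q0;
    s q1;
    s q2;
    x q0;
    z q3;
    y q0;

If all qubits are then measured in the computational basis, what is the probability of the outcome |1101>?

A full measurement returns |1101> with probability 0.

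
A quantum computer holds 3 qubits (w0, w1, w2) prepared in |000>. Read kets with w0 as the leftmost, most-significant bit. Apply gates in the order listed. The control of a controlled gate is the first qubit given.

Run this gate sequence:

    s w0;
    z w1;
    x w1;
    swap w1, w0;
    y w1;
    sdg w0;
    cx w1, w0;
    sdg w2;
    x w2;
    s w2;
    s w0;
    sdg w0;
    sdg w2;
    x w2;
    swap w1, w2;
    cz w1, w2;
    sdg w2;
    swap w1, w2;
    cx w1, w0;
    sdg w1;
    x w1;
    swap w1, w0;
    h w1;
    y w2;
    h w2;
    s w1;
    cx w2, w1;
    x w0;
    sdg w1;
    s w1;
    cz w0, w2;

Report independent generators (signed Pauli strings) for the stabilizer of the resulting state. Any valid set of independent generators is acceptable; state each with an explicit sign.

One valid set of independent stabilizer generators is -IYZ, -IZY, -ZII (any independent generating set of the same group is equally correct). Key observation: steps 9-14 multiply out to the identity, so the circuit reduces to the remaining gates.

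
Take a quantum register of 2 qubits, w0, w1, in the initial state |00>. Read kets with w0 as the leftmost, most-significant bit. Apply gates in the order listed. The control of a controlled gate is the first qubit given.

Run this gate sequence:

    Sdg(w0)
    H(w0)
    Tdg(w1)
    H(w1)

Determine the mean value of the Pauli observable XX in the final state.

In the final state, XX has expectation 1.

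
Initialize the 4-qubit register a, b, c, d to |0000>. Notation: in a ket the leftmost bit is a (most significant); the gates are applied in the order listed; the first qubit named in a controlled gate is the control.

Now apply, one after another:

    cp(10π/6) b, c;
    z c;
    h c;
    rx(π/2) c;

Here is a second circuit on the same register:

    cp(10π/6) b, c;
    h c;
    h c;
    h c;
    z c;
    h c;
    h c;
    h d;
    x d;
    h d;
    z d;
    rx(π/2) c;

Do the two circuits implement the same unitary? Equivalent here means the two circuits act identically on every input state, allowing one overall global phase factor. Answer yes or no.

No: there is an input state on which the two circuits produce genuinely different outputs (not merely differing by a phase).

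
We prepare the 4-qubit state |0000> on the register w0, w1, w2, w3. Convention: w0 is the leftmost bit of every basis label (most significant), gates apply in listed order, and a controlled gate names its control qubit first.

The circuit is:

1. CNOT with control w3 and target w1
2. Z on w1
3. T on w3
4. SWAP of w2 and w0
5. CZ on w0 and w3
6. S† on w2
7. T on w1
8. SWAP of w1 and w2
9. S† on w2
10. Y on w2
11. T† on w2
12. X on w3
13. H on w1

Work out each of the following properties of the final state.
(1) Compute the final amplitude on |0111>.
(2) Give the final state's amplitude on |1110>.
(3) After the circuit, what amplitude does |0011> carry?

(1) The amplitude on |0111> is sqrt(2)*exp(I*pi/4)/2.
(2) The amplitude on |1110> is 0.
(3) The amplitude on |0011> is sqrt(2)*exp(I*pi/4)/2.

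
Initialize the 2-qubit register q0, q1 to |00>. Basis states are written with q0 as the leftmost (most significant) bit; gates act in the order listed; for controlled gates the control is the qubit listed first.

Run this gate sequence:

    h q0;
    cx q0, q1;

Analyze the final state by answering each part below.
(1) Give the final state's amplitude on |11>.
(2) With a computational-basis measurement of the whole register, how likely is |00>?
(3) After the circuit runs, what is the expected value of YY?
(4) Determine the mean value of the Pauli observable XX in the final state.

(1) The amplitude on |11> is sqrt(2)/2.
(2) Outcome |00> occurs with probability 1/2.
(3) In the final state, YY has expectation -1.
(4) The observable XX averages to 1.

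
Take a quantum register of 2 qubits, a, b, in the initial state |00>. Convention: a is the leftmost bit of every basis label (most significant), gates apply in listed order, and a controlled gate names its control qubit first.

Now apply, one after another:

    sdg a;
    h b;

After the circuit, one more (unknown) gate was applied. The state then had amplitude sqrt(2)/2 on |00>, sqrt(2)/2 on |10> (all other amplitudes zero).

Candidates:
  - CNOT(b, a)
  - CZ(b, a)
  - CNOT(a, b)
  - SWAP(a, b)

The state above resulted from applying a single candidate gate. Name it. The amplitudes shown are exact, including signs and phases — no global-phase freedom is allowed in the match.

The unique candidate consistent with the amplitudes is SWAP(a, b).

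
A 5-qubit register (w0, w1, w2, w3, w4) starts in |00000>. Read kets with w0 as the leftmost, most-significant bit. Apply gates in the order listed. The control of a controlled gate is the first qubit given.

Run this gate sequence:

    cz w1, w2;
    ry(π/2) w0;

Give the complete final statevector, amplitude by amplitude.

After the circuit, the state carries amplitude sqrt(2)/2 on |00000>, sqrt(2)/2 on |10000>, and 0 on every other basis state.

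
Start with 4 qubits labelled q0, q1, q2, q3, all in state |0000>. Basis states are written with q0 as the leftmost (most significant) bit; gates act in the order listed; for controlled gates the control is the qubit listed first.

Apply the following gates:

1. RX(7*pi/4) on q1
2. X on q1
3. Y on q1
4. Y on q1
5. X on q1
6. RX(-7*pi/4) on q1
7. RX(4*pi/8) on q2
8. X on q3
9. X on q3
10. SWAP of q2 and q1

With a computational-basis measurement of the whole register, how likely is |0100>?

A full measurement returns |0100> with probability 1/2. Key observation: steps 1-6 multiply out to the identity, so the circuit reduces to the remaining gates.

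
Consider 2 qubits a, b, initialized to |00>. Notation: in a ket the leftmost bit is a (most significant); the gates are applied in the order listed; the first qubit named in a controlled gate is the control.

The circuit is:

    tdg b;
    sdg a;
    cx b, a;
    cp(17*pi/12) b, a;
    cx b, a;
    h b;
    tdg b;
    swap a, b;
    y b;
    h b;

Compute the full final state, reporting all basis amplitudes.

After the circuit, the state carries amplitude I/2 on |00>, -I/2 on |01>, exp(I*pi/4)/2 on |10>, -exp(I*pi/4)/2 on |11>.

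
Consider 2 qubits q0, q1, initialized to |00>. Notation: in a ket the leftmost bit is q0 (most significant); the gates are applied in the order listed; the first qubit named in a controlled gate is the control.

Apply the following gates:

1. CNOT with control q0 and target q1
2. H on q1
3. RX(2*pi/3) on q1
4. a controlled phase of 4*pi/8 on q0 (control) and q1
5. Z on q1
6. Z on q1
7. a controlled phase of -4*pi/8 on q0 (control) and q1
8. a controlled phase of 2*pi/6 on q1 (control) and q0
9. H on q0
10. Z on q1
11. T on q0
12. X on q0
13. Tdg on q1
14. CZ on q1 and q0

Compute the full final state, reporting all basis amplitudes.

The final amplitudes are -sqrt(3)*exp(3*I*pi/4)/4 + exp(I*pi/4)/4 on |00>, -1/4 + sqrt(3)*I/4 on |01>, 1/4 - sqrt(3)*I/4 on |10>, (-1 + sqrt(3)*I)*exp(3*I*pi/4)/4 on |11>. Key observation: the block from step 4 through step 7 cancels to the identity and can be dropped.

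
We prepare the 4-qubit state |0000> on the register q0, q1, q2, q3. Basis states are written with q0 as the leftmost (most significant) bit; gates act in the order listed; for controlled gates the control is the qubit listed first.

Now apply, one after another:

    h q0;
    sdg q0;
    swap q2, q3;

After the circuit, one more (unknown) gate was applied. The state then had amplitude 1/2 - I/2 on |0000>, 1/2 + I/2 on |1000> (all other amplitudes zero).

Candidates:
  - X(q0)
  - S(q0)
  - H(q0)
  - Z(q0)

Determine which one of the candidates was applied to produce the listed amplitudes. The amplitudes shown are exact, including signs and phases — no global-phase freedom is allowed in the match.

The applied gate was H(q0).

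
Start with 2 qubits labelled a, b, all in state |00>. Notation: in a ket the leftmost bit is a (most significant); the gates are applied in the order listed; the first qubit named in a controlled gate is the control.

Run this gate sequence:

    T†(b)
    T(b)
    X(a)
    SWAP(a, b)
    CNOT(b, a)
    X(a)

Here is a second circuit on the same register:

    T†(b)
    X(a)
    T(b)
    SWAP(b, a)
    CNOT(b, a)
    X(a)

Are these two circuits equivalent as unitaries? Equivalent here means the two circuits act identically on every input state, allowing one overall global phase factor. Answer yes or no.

Yes — the two circuits implement the same unitary up to a global phase.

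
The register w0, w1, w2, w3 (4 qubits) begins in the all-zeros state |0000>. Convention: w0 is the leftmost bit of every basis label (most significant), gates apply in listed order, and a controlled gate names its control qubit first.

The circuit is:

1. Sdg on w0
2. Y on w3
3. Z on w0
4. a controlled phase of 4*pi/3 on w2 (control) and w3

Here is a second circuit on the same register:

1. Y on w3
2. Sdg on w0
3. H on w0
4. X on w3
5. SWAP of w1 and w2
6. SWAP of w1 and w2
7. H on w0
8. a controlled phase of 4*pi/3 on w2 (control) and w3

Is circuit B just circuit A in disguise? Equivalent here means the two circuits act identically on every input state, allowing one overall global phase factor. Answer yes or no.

No — the two circuits implement different unitaries, even allowing a global phase.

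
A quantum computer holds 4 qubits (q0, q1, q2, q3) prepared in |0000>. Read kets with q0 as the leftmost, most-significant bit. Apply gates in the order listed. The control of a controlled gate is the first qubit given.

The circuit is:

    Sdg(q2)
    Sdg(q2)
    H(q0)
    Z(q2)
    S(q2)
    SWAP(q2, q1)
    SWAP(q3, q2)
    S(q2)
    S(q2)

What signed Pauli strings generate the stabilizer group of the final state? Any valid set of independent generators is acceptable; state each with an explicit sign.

One valid set of independent stabilizer generators is +XIII, +IZII, +IIZI, +IIIZ (any independent generating set of the same group is equally correct).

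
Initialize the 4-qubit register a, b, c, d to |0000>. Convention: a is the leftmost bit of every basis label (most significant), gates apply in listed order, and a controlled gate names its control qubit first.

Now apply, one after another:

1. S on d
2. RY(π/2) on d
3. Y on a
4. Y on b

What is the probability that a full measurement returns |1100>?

Outcome |1100> occurs with probability 1/2.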